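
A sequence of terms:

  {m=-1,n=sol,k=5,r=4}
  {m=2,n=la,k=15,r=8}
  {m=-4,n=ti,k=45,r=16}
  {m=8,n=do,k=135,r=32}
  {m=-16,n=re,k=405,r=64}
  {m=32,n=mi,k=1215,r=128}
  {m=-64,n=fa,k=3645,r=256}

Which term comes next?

{m=128,n=sol,k=10935,r=512}

M: ×(-2) each step, so -1, 2, -4, 8, -16, 32, -64 → 128.
N: runs through the solfège scale do→ti; sol, la, ti, do, re, mi, fa → sol.
K: ×3 each step; 5, 15, 45, 135, 405, 1215, 3645 → 10935.
R: ×2 each step; 4, 8, 16, 32, 64, 128, 256 → 512.
So the next term is {m=128,n=sol,k=10935,r=512}.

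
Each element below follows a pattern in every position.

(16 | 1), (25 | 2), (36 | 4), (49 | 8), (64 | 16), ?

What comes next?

First entry: perfect squares: 4², 5², 6², …, so 16, 25, 36, 49, 64 → 81.
Second entry: 1, 2, 4, 8, 16 → 32 (×2 each step).
So the next element is (81 | 32).

(81 | 32)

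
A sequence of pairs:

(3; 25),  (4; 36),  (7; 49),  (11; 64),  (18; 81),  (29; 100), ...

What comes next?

(47; 121)

First part: each term is the sum of the two before it; 3, 4, 7, 11, 18, 29 → 47.
Second part: 25, 36, 49, 64, 81, 100 → 121 (perfect squares: 5², 6², 7², …).
So the next pair is (47; 121).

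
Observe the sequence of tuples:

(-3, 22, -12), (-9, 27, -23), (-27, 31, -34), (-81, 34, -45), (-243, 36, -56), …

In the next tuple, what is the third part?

Third part — −11 each step: -12, -23, -34, -45, -56 → -67.

-67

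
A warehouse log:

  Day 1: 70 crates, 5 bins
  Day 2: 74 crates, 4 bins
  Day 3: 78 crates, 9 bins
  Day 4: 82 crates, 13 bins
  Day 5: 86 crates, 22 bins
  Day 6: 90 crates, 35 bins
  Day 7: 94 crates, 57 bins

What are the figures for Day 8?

98 crates, 92 bins

Crates: +4 each step, so 70, 74, 78, 82, 86, 90, 94 → 98.
Bins goes 5, 4, 9, 13, 22, 35, 57 → 92 (each term is the sum of the two before it).
Putting it together: 98 crates, 92 bins.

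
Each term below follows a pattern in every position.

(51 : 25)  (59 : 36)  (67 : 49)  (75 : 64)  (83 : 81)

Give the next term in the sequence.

(91 : 100)

First entry: +8 each step; 51, 59, 67, 75, 83 → 91.
Second entry goes 25, 36, 49, 64, 81 → 100 (perfect squares: 5², 6², 7², …).
So the next term is (91 : 100).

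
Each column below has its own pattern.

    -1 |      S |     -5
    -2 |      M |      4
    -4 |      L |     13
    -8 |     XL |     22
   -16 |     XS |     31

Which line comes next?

First component — ×2 each step: -1, -2, -4, -8, -16 → -32.
Size goes S, M, L, XL, XS → S (runs through clothing sizes XS→XL).
Third component: -5, 4, 13, 22, 31 → 40 (+9 each step).
Putting it together: -32  S  40.

-32  S  40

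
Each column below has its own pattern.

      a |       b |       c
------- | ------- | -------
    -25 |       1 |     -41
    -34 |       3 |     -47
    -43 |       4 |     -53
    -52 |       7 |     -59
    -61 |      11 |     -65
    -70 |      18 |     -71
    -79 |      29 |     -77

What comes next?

-88  47  -83

For the column a, −9 each step: -25, -34, -43, -52, -61, -70, -79 → -88.
Column b: each term is the sum of the two before it, so 1, 3, 4, 7, 11, 18, 29 → 47.
Column c goes -41, -47, -53, -59, -65, -71, -77 → -83 (−6 each step).
Putting it together: -88  47  -83.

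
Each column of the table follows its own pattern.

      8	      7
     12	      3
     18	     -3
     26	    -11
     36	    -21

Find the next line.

First component: 8, 12, 18, 26, 36 → 48 (differences are 4, 6, 8, … (increasing by 2 each time)).
Second component: 7, 3, -3, -11, -21 → -33 (together with the first component always sums to 15).
So the next line is 48  -33.

48  -33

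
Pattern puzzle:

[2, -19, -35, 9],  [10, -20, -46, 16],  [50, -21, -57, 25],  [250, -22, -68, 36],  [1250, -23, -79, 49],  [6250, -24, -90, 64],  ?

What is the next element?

[31250, -25, -101, 81]

For the first part, ×5 each step: 2, 10, 50, 250, 1250, 6250 → 31250.
Second part goes -19, -20, -21, -22, -23, -24 → -25 (−1 each step).
Third part: −11 each step; -35, -46, -57, -68, -79, -90 → -101.
Fourth part: perfect squares: 3², 4², 5², …, so 9, 16, 25, 36, 49, 64 → 81.
So the next element is [31250, -25, -101, 81].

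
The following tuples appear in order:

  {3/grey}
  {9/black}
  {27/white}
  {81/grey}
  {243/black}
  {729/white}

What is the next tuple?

First coordinate goes 3, 9, 27, 81, 243, 729 → 2187 (×3 each step).
Shade: grey, black, white, grey, black, white → grey (repeats grey → black → white).
Combining the parts gives {2187/grey}.

{2187/grey}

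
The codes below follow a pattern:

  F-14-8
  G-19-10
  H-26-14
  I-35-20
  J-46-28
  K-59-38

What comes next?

L-74-50

For the letter, letters move forward 1 place in the alphabet: F, G, H, I, J, K → L.
Second component — differences are 5, 7, 9, … (increasing by 2 each time): 14, 19, 26, 35, 46, 59 → 74.
Third component — differences are 2, 4, 6, … (increasing by 2 each time): 8, 10, 14, 20, 28, 38 → 50.
Combining the parts gives L-74-50.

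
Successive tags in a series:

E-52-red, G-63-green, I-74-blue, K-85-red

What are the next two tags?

M-96-green then O-107-blue

Letter: E, G, I, K → M → O (letters move forward 2 places in the alphabet).
Second component: +11 each step; 52, 63, 74, 85 → 96 → 107.
Colour goes red, green, blue, red → green → blue (repeats red → green → blue).
So the next two tags are M-96-green and O-107-blue.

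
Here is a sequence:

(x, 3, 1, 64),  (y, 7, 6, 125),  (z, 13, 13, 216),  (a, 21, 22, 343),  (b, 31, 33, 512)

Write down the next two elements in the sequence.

Letter — letters move forward 1 place in the alphabet, wrapping Z→A: x, y, z, a, b → c → d.
Second value: differences are 4, 6, 8, … (increasing by 2 each time); 3, 7, 13, 21, 31 → 43 → 57.
Third value goes 1, 6, 13, 22, 33 → 46 → 61 (differences are 5, 7, 9, … (increasing by 2 each time)).
For the fourth value, perfect cubes: 4³, 5³, 6³, …: 64, 125, 216, 343, 512 → 729 → 1000.
Putting the parts together: (c, 43, 46, 729) and then (d, 57, 61, 1000).

(c, 43, 46, 729), (d, 57, 61, 1000)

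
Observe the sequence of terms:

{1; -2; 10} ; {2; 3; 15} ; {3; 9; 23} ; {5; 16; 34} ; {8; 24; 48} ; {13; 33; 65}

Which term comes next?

{21; 43; 85}

First entry: 1, 2, 3, 5, 8, 13 → 21 (each term is the sum of the two before it).
Second entry: -2, 3, 9, 16, 24, 33 → 43 (differences are 5, 6, 7, … (increasing by 1 each time)).
Third entry: 10, 15, 23, 34, 48, 65 → 85 (differences are 5, 8, 11, … (increasing by 3 each time)).
Combining the parts gives {21; 43; 85}.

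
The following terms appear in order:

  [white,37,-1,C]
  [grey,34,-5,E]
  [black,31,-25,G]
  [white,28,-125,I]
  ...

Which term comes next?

Shade: repeats white → grey → black; white, grey, black, white → grey.
Second coordinate goes 37, 34, 31, 28 → 25 (−3 each step).
Third coordinate — ×5 each step: -1, -5, -25, -125 → -625.
Letter: letters move forward 2 places in the alphabet; C, E, G, I → K.
Putting it together: [grey,25,-625,K].

[grey,25,-625,K]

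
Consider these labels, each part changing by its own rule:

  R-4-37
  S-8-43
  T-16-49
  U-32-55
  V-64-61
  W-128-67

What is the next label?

Letter: R, S, T, U, V, W → X (letters move forward 1 place in the alphabet).
For the second component, ×2 each step: 4, 8, 16, 32, 64, 128 → 256.
Third component: 37, 43, 49, 55, 61, 67 → 73 (+6 each step).
Combining the parts gives X-256-73.

X-256-73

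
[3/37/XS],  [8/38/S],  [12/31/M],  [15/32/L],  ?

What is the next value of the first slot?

17

First slot: 3, 8, 12, 15 → 17 (differences are 5, 4, 3, … (decreasing by 1 each time)).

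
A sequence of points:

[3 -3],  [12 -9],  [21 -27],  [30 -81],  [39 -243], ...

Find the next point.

[48 -729]

First entry — +9 each step: 3, 12, 21, 30, 39 → 48.
For the second entry, ×3 each step: -3, -9, -27, -81, -243 → -729.
Putting it together: [48 -729].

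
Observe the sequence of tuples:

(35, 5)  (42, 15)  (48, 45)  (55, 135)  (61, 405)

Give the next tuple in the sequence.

First entry: 35, 42, 48, 55, 61 → 68 (alternating steps +7, +6, +7, +6, …).
For the second entry, ×3 each step: 5, 15, 45, 135, 405 → 1215.
Combining the parts gives (68, 1215).

(68, 1215)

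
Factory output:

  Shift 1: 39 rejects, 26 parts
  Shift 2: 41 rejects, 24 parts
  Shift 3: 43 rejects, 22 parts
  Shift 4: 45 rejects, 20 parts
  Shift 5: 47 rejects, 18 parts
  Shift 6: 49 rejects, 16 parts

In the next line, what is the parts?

14

For the rejects, +2 each step: 39, 41, 43, 45, 47, 49 → 51.
Parts: together with the rejects always sums to 65, so 26, 24, 22, 20, 18, 16 → 14.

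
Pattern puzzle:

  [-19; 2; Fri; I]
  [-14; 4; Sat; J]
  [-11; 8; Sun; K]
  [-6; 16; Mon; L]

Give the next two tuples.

First coordinate: alternating steps +5, +3, +5, +3, …; -19, -14, -11, -6 → -3 → 2.
Second coordinate — ×2 each step: 2, 4, 8, 16 → 32 → 64.
Day goes Fri, Sat, Sun, Mon → Tue → Wed (runs through the weekdays Mon→Sun).
For the letter, letters move forward 1 place in the alphabet: I, J, K, L → M → N.
Putting the parts together: [-3; 32; Tue; M] and then [2; 64; Wed; N].

[-3; 32; Tue; M], [2; 64; Wed; N]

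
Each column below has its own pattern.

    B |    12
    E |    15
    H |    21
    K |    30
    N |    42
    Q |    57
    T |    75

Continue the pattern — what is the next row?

Letter: letters move forward 3 places in the alphabet; B, E, H, K, N, Q, T → W.
Second component — differences are 3, 6, 9, … (increasing by 3 each time): 12, 15, 21, 30, 42, 57, 75 → 96.
So the next row is W  96.

W  96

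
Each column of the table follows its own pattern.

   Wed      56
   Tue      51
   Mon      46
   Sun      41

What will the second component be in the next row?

36

For the second component, −5 each step: 56, 51, 46, 41 → 36.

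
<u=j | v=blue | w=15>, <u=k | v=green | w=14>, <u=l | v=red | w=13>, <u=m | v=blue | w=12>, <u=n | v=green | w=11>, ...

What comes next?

<u=o | v=red | w=10>

U: letters move forward 1 place in the alphabet, so j, k, l, m, n → o.
V: repeats blue → green → red; blue, green, red, blue, green → red.
W: −1 each step; 15, 14, 13, 12, 11 → 10.
Putting it together: <u=o | v=red | w=10>.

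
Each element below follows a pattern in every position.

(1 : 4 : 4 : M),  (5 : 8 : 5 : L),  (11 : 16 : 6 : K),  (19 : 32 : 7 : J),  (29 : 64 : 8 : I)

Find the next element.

For the first entry, differences are 4, 6, 8, … (increasing by 2 each time): 1, 5, 11, 19, 29 → 41.
For the second entry, ×2 each step: 4, 8, 16, 32, 64 → 128.
Third entry: +1 each step, so 4, 5, 6, 7, 8 → 9.
For the letter, letters move back 1 place in the alphabet: M, L, K, J, I → H.
So the next element is (41 : 128 : 9 : H).

(41 : 128 : 9 : H)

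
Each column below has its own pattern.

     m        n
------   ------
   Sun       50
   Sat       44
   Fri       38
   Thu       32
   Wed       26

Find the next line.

Column m: runs backward through the weekdays Mon→Sun; Sun, Sat, Fri, Thu, Wed → Tue.
Column n — −6 each step: 50, 44, 38, 32, 26 → 20.
So the next line is Tue  20.

Tue  20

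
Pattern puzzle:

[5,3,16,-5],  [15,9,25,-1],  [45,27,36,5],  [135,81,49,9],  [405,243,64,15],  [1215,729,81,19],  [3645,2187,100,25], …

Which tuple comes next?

[10935,6561,121,29]

First value goes 5, 15, 45, 135, 405, 1215, 3645 → 10935 (×3 each step).
Second value — ×3 each step: 3, 9, 27, 81, 243, 729, 2187 → 6561.
For the third value, perfect squares: 4², 5², 6², …: 16, 25, 36, 49, 64, 81, 100 → 121.
Fourth value — alternating steps +4, +6, +4, +6, …: -5, -1, 5, 9, 15, 19, 25 → 29.
So the next tuple is [10935,6561,121,29].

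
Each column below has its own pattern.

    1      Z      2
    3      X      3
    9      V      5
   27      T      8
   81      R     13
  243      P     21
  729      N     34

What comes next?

First component: ×3 each step, so 1, 3, 9, 27, 81, 243, 729 → 2187.
Letter goes Z, X, V, T, R, P, N → L (letters move back 2 places in the alphabet).
For the third component, each term is the sum of the two before it: 2, 3, 5, 8, 13, 21, 34 → 55.
So the next line is 2187  L  55.

2187  L  55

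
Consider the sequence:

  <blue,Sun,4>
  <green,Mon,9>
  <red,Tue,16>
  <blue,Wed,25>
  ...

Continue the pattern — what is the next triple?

<green,Thu,36>

For the colour, repeats blue → green → red: blue, green, red, blue → green.
Day: runs through the weekdays Mon→Sun, so Sun, Mon, Tue, Wed → Thu.
Third entry: perfect squares: 2², 3², 4², …; 4, 9, 16, 25 → 36.
Combining the parts gives <green,Thu,36>.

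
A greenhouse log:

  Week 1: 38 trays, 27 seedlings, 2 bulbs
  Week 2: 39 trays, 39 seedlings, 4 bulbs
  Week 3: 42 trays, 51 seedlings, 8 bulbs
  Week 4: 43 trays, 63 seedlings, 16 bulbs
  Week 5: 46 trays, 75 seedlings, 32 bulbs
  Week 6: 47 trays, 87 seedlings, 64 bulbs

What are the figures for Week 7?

50 trays, 99 seedlings, 128 bulbs

Trays: alternating steps +1, +3, +1, +3, …, so 38, 39, 42, 43, 46, 47 → 50.
Seedlings: 27, 39, 51, 63, 75, 87 → 99 (+12 each step).
Bulbs — ×2 each step: 2, 4, 8, 16, 32, 64 → 128.
So the next record is 50 trays, 99 seedlings, 128 bulbs.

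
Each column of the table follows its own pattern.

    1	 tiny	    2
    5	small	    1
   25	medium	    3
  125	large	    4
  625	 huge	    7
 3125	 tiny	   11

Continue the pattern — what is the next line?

First component goes 1, 5, 25, 125, 625, 3125 → 15625 (×5 each step).
Size: tiny, small, medium, large, huge, tiny → small (repeats tiny → small → medium → large → huge).
Third component: each term is the sum of the two before it, so 2, 1, 3, 4, 7, 11 → 18.
Combining the parts gives 15625  small  18.

15625  small  18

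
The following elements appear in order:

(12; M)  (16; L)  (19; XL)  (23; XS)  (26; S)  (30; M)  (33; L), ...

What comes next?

First value — alternating steps +4, +3, +4, +3, …: 12, 16, 19, 23, 26, 30, 33 → 37.
Size: repeats M → L → XL → XS → S; M, L, XL, XS, S, M, L → XL.
Combining the parts gives (37; XL).

(37; XL)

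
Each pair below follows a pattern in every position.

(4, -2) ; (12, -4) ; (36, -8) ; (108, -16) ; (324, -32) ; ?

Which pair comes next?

(972, -64)

For the first entry, ×3 each step: 4, 12, 36, 108, 324 → 972.
Second entry: -2, -4, -8, -16, -32 → -64 (×2 each step).
Putting it together: (972, -64).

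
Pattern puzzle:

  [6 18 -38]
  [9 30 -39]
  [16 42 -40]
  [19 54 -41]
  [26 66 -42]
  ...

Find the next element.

First coordinate goes 6, 9, 16, 19, 26 → 29 (alternating steps +3, +7, +3, +7, …).
Second coordinate goes 18, 30, 42, 54, 66 → 78 (+12 each step).
Third coordinate: −1 each step, so -38, -39, -40, -41, -42 → -43.
So the next element is [29 78 -43].

[29 78 -43]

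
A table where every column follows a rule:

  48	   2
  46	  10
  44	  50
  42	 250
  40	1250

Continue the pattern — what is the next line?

38  6250

First component — −2 each step: 48, 46, 44, 42, 40 → 38.
For the second component, ×5 each step: 2, 10, 50, 250, 1250 → 6250.
Putting it together: 38  6250.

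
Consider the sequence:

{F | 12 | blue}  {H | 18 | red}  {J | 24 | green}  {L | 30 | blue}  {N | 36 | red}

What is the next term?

Letter: F, H, J, L, N → P (letters move forward 2 places in the alphabet).
Second entry — +6 each step: 12, 18, 24, 30, 36 → 42.
For the colour, repeats blue → red → green: blue, red, green, blue, red → green.
So the next term is {P | 42 | green}.

{P | 42 | green}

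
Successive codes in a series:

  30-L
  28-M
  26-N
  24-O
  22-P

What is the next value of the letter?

Letter: L, M, N, O, P → Q (letters move forward 1 place in the alphabet).

Q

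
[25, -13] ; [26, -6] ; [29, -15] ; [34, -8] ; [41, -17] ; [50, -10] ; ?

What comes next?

[61, -19]

First slot — differences are 1, 3, 5, … (increasing by 2 each time): 25, 26, 29, 34, 41, 50 → 61.
Second slot: -13, -6, -15, -8, -17, -10 → -19 (alternating steps +7, −9, +7, −9, …).
Putting it together: [61, -19].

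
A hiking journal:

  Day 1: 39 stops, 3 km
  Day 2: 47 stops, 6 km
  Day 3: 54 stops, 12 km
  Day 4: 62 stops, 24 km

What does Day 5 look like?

Stops goes 39, 47, 54, 62 → 69 (alternating steps +8, +7, +8, +7, …).
Km: ×2 each step; 3, 6, 12, 24 → 48.
Combining the parts gives 69 stops, 48 km.

69 stops, 48 km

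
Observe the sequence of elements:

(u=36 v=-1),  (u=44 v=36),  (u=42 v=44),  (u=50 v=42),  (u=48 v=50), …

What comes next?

U: 36, 44, 42, 50, 48 → 56 (alternating steps +8, −2, +8, −2, …).
V: -1, 36, 44, 42, 50 → 48 (always the previous value of the u).
Combining the parts gives (u=56 v=48).

(u=56 v=48)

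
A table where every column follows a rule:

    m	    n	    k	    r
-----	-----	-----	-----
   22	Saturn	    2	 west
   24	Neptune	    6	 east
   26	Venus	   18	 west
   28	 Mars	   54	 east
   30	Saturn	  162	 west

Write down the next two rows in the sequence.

32  Neptune  486  east; 34  Venus  1458  west

Column m: +2 each step, so 22, 24, 26, 28, 30 → 32 → 34.
Column n: repeats Saturn → Neptune → Venus → Mars; Saturn, Neptune, Venus, Mars, Saturn → Neptune → Venus.
For the column k, ×3 each step: 2, 6, 18, 54, 162 → 486 → 1458.
Column r: alternates west ↔ east; west, east, west, east, west → east → west.
Putting the parts together: 32  Neptune  486  east and then 34  Venus  1458  west.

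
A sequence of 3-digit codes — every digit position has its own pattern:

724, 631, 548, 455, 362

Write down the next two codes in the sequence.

First digit: −1 each step, mod 10, so 7, 6, 5, 4, 3 → 2 → 1.
Second digit — +1 each step, mod 10: 2, 3, 4, 5, 6 → 7 → 8.
Third digit — −3 each step, mod 10: 4, 1, 8, 5, 2 → 9 → 6.
So the next two codes are 279 and 186.

279 then 186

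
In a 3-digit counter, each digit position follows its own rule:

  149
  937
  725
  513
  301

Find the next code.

199

First digit: 1, 9, 7, 5, 3 → 1 (−2 each step, mod 10).
Second digit — −1 each step, mod 10: 4, 3, 2, 1, 0 → 9.
For the third digit, −2 each step, mod 10: 9, 7, 5, 3, 1 → 9.
Combining the parts gives 199.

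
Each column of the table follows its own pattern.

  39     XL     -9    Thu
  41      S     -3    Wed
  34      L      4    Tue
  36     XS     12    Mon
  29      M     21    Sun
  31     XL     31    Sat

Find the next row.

First component goes 39, 41, 34, 36, 29, 31 → 24 (alternating steps +2, −7, +2, −7, …).
Size — repeats XL → S → L → XS → M: XL, S, L, XS, M, XL → S.
Third component: differences are 6, 7, 8, … (increasing by 1 each time); -9, -3, 4, 12, 21, 31 → 42.
Day — runs backward through the weekdays Mon→Sun: Thu, Wed, Tue, Mon, Sun, Sat → Fri.
So the next row is 24  S  42  Fri.

24  S  42  Fri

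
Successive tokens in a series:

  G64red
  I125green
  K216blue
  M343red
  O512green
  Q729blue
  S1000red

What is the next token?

U1331green

For the letter, letters move forward 2 places in the alphabet: G, I, K, M, O, Q, S → U.
Second component: 64, 125, 216, 343, 512, 729, 1000 → 1331 (perfect cubes: 4³, 5³, 6³, …).
Colour: red, green, blue, red, green, blue, red → green (repeats red → green → blue).
Putting it together: U1331green.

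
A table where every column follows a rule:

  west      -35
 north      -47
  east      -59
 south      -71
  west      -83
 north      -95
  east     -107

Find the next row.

south  -119

Direction: repeats west → north → east → south, so west, north, east, south, west, north, east → south.
For the second component, −12 each step: -35, -47, -59, -71, -83, -95, -107 → -119.
Putting it together: south  -119.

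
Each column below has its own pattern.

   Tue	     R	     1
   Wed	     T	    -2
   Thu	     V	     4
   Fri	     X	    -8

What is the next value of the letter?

Letter: letters move forward 2 places in the alphabet, so R, T, V, X → Z.

Z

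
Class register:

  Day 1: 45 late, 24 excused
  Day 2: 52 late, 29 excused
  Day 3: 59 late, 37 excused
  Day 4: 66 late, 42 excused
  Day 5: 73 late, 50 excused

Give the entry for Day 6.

Late: 45, 52, 59, 66, 73 → 80 (+7 each step).
Excused: alternating steps +5, +8, +5, +8, …, so 24, 29, 37, 42, 50 → 55.
So the next record is 80 late, 55 excused.

80 late, 55 excused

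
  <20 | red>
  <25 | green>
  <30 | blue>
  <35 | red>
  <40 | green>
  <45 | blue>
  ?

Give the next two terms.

<50 | red>, <55 | green>

First slot goes 20, 25, 30, 35, 40, 45 → 50 → 55 (+5 each step).
For the colour, repeats red → green → blue: red, green, blue, red, green, blue → red → green.
So the next two terms are <50 | red> and <55 | green>.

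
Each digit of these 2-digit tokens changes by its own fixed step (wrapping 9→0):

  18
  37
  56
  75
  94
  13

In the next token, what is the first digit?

3

First digit goes 1, 3, 5, 7, 9, 1 → 3 (+2 each step, mod 10).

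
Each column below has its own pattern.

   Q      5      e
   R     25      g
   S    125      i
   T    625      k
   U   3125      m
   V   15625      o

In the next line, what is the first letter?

First letter: Q, R, S, T, U, V → W (letters move forward 1 place in the alphabet).

W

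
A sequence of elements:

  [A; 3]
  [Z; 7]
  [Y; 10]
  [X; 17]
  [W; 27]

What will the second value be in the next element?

44

Second value: each term is the sum of the two before it, so 3, 7, 10, 17, 27 → 44.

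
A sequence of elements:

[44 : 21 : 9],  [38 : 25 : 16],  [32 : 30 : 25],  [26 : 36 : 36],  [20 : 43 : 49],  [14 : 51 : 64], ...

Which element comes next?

[8 : 60 : 81]

First slot goes 44, 38, 32, 26, 20, 14 → 8 (−6 each step).
Second slot goes 21, 25, 30, 36, 43, 51 → 60 (differences are 4, 5, 6, … (increasing by 1 each time)).
For the third slot, perfect squares: 3², 4², 5², …: 9, 16, 25, 36, 49, 64 → 81.
Putting it together: [8 : 60 : 81].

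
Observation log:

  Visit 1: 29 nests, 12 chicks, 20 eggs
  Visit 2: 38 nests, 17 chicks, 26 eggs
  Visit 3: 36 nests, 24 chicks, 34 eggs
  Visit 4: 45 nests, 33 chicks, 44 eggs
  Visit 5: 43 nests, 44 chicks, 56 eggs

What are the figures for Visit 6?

52 nests, 57 chicks, 70 eggs

Nests: 29, 38, 36, 45, 43 → 52 (alternating steps +9, −2, +9, −2, …).
Chicks: differences are 5, 7, 9, … (increasing by 2 each time); 12, 17, 24, 33, 44 → 57.
Eggs: differences are 6, 8, 10, … (increasing by 2 each time); 20, 26, 34, 44, 56 → 70.
Putting it together: 52 nests, 57 chicks, 70 eggs.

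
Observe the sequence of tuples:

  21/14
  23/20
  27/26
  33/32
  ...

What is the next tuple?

41/38

First slot: differences are 2, 4, 6, … (increasing by 2 each time); 21, 23, 27, 33 → 41.
Second slot: 14, 20, 26, 32 → 38 (+6 each step).
So the next tuple is 41/38.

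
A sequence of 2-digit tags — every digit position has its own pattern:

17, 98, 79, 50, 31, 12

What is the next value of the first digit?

9

First digit: −2 each step, mod 10; 1, 9, 7, 5, 3, 1 → 9.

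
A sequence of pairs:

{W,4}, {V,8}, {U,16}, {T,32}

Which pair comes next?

{S,64}

Letter: W, V, U, T → S (letters move back 1 place in the alphabet).
For the second entry, ×2 each step: 4, 8, 16, 32 → 64.
Combining the parts gives {S,64}.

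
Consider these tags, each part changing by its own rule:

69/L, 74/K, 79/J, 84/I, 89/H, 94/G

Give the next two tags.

99/F then 104/E

First component — +5 each step: 69, 74, 79, 84, 89, 94 → 99 → 104.
For the letter, letters move back 1 place in the alphabet: L, K, J, I, H, G → F → E.
Putting the parts together: 99/F and then 104/E.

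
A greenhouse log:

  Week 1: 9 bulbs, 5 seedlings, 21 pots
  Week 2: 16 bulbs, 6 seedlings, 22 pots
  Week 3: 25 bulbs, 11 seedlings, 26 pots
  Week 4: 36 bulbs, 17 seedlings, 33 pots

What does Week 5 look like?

Bulbs: perfect squares: 3², 4², 5², …, so 9, 16, 25, 36 → 49.
Seedlings goes 5, 6, 11, 17 → 28 (each term is the sum of the two before it).
For the pots, differences are 1, 4, 7, … (increasing by 3 each time): 21, 22, 26, 33 → 43.
Putting it together: 49 bulbs, 28 seedlings, 43 pots.

49 bulbs, 28 seedlings, 43 pots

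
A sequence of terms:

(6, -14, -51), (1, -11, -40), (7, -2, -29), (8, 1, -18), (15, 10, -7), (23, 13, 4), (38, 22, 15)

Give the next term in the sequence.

First coordinate: 6, 1, 7, 8, 15, 23, 38 → 61 (each term is the sum of the two before it).
Second coordinate: alternating steps +3, +9, +3, +9, …, so -14, -11, -2, 1, 10, 13, 22 → 25.
Third coordinate: +11 each step; -51, -40, -29, -18, -7, 4, 15 → 26.
So the next term is (61, 25, 26).

(61, 25, 26)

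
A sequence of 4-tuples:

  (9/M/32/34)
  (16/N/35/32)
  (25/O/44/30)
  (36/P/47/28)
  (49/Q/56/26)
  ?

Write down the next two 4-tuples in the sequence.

(64/R/59/24), (81/S/68/22)

For the first value, perfect squares: 3², 4², 5², …: 9, 16, 25, 36, 49 → 64 → 81.
Letter: letters move forward 1 place in the alphabet, so M, N, O, P, Q → R → S.
Third value: alternating steps +3, +9, +3, +9, …, so 32, 35, 44, 47, 56 → 59 → 68.
Fourth value: 34, 32, 30, 28, 26 → 24 → 22 (−2 each step).
Putting the parts together: (64/R/59/24) and then (81/S/68/22).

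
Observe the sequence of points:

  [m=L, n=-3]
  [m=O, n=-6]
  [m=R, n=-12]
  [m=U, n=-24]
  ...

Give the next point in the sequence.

M: letters move forward 3 places in the alphabet; L, O, R, U → X.
For the n, ×2 each step: -3, -6, -12, -24 → -48.
Combining the parts gives [m=X, n=-48].

[m=X, n=-48]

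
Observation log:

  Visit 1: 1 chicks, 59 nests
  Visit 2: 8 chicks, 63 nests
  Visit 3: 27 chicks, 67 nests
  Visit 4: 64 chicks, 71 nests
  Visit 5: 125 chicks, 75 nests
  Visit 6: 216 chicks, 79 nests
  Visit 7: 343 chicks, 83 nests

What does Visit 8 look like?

512 chicks, 87 nests

Chicks goes 1, 8, 27, 64, 125, 216, 343 → 512 (perfect cubes: 1³, 2³, 3³, …).
For the nests, +4 each step: 59, 63, 67, 71, 75, 79, 83 → 87.
So the next row is 512 chicks, 87 nests.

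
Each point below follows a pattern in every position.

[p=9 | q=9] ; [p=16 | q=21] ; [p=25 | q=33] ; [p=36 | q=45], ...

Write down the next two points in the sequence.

[p=49 | q=57], [p=64 | q=69]

P: perfect squares: 3², 4², 5², …, so 9, 16, 25, 36 → 49 → 64.
Q goes 9, 21, 33, 45 → 57 → 69 (+12 each step).
So the next two points are [p=49 | q=57] and [p=64 | q=69].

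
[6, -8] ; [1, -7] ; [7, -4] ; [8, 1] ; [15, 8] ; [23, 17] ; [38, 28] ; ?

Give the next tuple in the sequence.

First component: 6, 1, 7, 8, 15, 23, 38 → 61 (each term is the sum of the two before it).
Second component: -8, -7, -4, 1, 8, 17, 28 → 41 (differences are 1, 3, 5, … (increasing by 2 each time)).
So the next tuple is [61, 41].

[61, 41]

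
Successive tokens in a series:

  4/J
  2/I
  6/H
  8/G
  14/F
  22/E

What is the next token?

First component goes 4, 2, 6, 8, 14, 22 → 36 (each term is the sum of the two before it).
Letter goes J, I, H, G, F, E → D (letters move back 1 place in the alphabet).
So the next token is 36/D.

36/D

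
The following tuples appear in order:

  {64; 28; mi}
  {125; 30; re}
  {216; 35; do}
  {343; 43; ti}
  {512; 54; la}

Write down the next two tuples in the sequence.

First coordinate: perfect cubes: 4³, 5³, 6³, …; 64, 125, 216, 343, 512 → 729 → 1000.
Second coordinate — differences are 2, 5, 8, … (increasing by 3 each time): 28, 30, 35, 43, 54 → 68 → 85.
Note goes mi, re, do, ti, la → sol → fa (runs backward through the solfège scale do→ti).
So the next two tuples are {729; 68; sol} and {1000; 85; fa}.

{729; 68; sol}, {1000; 85; fa}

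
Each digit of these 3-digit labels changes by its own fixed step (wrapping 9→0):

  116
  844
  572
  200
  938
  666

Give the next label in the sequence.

For the first digit, −3 each step, mod 10: 1, 8, 5, 2, 9, 6 → 3.
Second digit: 1, 4, 7, 0, 3, 6 → 9 (+3 each step, mod 10).
Third digit goes 6, 4, 2, 0, 8, 6 → 4 (−2 each step, mod 10).
Putting it together: 394.

394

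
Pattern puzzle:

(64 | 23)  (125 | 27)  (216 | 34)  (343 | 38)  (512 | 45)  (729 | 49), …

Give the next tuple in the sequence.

(1000 | 56)

For the first slot, perfect cubes: 4³, 5³, 6³, …: 64, 125, 216, 343, 512, 729 → 1000.
For the second slot, alternating steps +4, +7, +4, +7, …: 23, 27, 34, 38, 45, 49 → 56.
So the next tuple is (1000 | 56).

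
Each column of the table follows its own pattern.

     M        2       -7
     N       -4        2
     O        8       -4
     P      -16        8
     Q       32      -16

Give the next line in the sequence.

R  -64  32

For the letter, letters move forward 1 place in the alphabet: M, N, O, P, Q → R.
For the second component, ×(-2) each step: 2, -4, 8, -16, 32 → -64.
Third component goes -7, 2, -4, 8, -16 → 32 (always the previous value of the second component).
So the next line is R  -64  32.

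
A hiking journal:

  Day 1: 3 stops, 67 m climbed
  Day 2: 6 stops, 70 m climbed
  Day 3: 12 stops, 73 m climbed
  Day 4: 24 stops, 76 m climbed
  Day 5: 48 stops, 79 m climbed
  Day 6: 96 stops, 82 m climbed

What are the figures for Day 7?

For the stops, ×2 each step: 3, 6, 12, 24, 48, 96 → 192.
M climbed: 67, 70, 73, 76, 79, 82 → 85 (+3 each step).
So the next line is 192 stops, 85 m climbed.

192 stops, 85 m climbed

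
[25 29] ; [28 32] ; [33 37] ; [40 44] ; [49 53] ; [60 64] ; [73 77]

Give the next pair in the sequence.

[88 92]

First slot: differences are 3, 5, 7, … (increasing by 2 each time); 25, 28, 33, 40, 49, 60, 73 → 88.
Second slot: differences are 3, 5, 7, … (increasing by 2 each time), so 29, 32, 37, 44, 53, 64, 77 → 92.
Combining the parts gives [88 92].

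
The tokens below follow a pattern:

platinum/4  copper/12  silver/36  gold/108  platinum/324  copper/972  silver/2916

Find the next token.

Metal: repeats platinum → copper → silver → gold; platinum, copper, silver, gold, platinum, copper, silver → gold.
Second component: ×3 each step; 4, 12, 36, 108, 324, 972, 2916 → 8748.
Combining the parts gives gold/8748.

gold/8748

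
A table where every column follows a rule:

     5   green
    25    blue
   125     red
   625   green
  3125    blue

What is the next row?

15625  red

First component: 5, 25, 125, 625, 3125 → 15625 (×5 each step).
Colour: repeats green → blue → red; green, blue, red, green, blue → red.
Putting it together: 15625  red.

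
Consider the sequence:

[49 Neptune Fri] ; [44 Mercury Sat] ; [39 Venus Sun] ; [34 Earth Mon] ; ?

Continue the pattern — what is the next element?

First coordinate — −5 each step: 49, 44, 39, 34 → 29.
Planet goes Neptune, Mercury, Venus, Earth → Mars (runs through the planets Mercury→Neptune).
Day: Fri, Sat, Sun, Mon → Tue (runs through the weekdays Mon→Sun).
Combining the parts gives [29 Mars Tue].

[29 Mars Tue]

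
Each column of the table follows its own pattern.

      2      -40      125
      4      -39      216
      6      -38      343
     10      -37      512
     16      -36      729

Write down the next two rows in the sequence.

For the first component, each term is the sum of the two before it: 2, 4, 6, 10, 16 → 26 → 42.
Second component: -40, -39, -38, -37, -36 → -35 → -34 (+1 each step).
Third component goes 125, 216, 343, 512, 729 → 1000 → 1331 (perfect cubes: 5³, 6³, 7³, …).
Putting the parts together: 26  -35  1000 and then 42  -34  1331.

26  -35  1000; 42  -34  1331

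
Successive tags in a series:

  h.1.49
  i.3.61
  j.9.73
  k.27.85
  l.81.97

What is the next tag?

m.243.109

Letter goes h, i, j, k, l → m (letters move forward 1 place in the alphabet).
Second component goes 1, 3, 9, 27, 81 → 243 (×3 each step).
For the third component, +12 each step: 49, 61, 73, 85, 97 → 109.
Putting it together: m.243.109.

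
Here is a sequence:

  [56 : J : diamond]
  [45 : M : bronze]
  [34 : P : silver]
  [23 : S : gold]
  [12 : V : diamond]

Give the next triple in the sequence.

First part goes 56, 45, 34, 23, 12 → 1 (−11 each step).
Letter: letters move forward 3 places in the alphabet; J, M, P, S, V → Y.
Rank: repeats diamond → bronze → silver → gold, so diamond, bronze, silver, gold, diamond → bronze.
Putting it together: [1 : Y : bronze].

[1 : Y : bronze]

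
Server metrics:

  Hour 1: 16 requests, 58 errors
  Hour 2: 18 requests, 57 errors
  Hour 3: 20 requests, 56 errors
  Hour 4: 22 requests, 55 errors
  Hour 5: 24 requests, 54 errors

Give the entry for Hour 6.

26 requests, 53 errors

Requests goes 16, 18, 20, 22, 24 → 26 (+2 each step).
Errors goes 58, 57, 56, 55, 54 → 53 (−1 each step).
So the next record is 26 requests, 53 errors.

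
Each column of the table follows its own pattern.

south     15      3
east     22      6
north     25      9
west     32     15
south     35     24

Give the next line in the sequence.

Direction: south, east, north, west, south → east (repeats south → east → north → west).
Second component — alternating steps +7, +3, +7, +3, …: 15, 22, 25, 32, 35 → 42.
For the third component, each term is the sum of the two before it: 3, 6, 9, 15, 24 → 39.
Putting it together: east  42  39.

east  42  39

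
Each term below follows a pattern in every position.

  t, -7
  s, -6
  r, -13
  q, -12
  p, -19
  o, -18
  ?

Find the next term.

Letter goes t, s, r, q, p, o → n (letters move back 1 place in the alphabet).
Second entry: -7, -6, -13, -12, -19, -18 → -25 (alternating steps +1, −7, +1, −7, …).
Putting it together: n, -25.

n, -25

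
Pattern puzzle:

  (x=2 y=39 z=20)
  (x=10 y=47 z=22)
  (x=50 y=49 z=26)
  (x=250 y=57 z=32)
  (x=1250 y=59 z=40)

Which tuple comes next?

For the x, ×5 each step: 2, 10, 50, 250, 1250 → 6250.
Y: 39, 47, 49, 57, 59 → 67 (alternating steps +8, +2, +8, +2, …).
Z: differences are 2, 4, 6, … (increasing by 2 each time); 20, 22, 26, 32, 40 → 50.
Putting it together: (x=6250 y=67 z=50).

(x=6250 y=67 z=50)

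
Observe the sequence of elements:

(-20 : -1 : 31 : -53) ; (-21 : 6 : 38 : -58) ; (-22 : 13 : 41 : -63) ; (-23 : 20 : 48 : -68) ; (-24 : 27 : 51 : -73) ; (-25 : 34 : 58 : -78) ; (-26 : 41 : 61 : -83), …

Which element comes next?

First coordinate: −1 each step; -20, -21, -22, -23, -24, -25, -26 → -27.
For the second coordinate, +7 each step: -1, 6, 13, 20, 27, 34, 41 → 48.
For the third coordinate, alternating steps +7, +3, +7, +3, …: 31, 38, 41, 48, 51, 58, 61 → 68.
Fourth coordinate — −5 each step: -53, -58, -63, -68, -73, -78, -83 → -88.
Combining the parts gives (-27 : 48 : 68 : -88).

(-27 : 48 : 68 : -88)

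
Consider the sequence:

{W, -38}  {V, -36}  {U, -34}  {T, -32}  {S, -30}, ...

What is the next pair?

{R, -28}

Letter: W, V, U, T, S → R (letters move back 1 place in the alphabet).
Second value: +2 each step, so -38, -36, -34, -32, -30 → -28.
Putting it together: {R, -28}.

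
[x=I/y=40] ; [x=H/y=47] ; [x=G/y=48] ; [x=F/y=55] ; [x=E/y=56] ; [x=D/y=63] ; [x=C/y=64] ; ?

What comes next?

For the x, letters move back 1 place in the alphabet: I, H, G, F, E, D, C → B.
Y: 40, 47, 48, 55, 56, 63, 64 → 71 (alternating steps +7, +1, +7, +1, …).
So the next term is [x=B/y=71].

[x=B/y=71]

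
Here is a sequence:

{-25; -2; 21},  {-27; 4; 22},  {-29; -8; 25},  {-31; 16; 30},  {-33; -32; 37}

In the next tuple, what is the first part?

-35

First part — −2 each step: -25, -27, -29, -31, -33 → -35.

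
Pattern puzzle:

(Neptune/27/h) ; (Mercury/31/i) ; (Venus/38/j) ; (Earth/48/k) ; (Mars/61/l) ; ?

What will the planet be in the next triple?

Jupiter

Planet: runs through the planets Mercury→Neptune, so Neptune, Mercury, Venus, Earth, Mars → Jupiter.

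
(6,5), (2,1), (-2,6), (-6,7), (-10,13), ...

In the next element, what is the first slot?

-14

For the first slot, −4 each step: 6, 2, -2, -6, -10 → -14.
Second slot: 5, 1, 6, 7, 13 → 20 (each term is the sum of the two before it).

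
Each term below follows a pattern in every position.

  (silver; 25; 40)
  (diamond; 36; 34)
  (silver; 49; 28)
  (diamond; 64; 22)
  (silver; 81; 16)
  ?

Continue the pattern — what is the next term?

(diamond; 100; 10)

Rank: silver, diamond, silver, diamond, silver → diamond (alternates silver ↔ diamond).
Second coordinate: 25, 36, 49, 64, 81 → 100 (perfect squares: 5², 6², 7², …).
Third coordinate — −6 each step: 40, 34, 28, 22, 16 → 10.
Putting it together: (diamond; 100; 10).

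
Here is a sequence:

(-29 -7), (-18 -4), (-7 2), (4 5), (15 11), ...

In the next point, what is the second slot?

For the second slot, alternating steps +3, +6, +3, +6, …: -7, -4, 2, 5, 11 → 14.

14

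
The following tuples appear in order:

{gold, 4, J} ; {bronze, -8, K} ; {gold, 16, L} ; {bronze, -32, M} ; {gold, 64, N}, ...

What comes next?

Rank: gold, bronze, gold, bronze, gold → bronze (alternates gold ↔ bronze).
Second entry: ×(-2) each step; 4, -8, 16, -32, 64 → -128.
Letter: letters move forward 1 place in the alphabet, so J, K, L, M, N → O.
So the next tuple is {bronze, -128, O}.

{bronze, -128, O}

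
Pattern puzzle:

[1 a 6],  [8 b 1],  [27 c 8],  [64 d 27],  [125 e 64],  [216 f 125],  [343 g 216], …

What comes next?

[512 h 343]

First entry: perfect cubes: 1³, 2³, 3³, …, so 1, 8, 27, 64, 125, 216, 343 → 512.
For the letter, letters move forward 1 place in the alphabet: a, b, c, d, e, f, g → h.
Third entry — always the previous value of the first entry: 6, 1, 8, 27, 64, 125, 216 → 343.
Putting it together: [512 h 343].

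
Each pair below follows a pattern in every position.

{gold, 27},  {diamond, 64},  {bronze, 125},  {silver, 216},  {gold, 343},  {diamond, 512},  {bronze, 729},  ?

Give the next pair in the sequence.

For the rank, repeats gold → diamond → bronze → silver: gold, diamond, bronze, silver, gold, diamond, bronze → silver.
Second value: perfect cubes: 3³, 4³, 5³, …; 27, 64, 125, 216, 343, 512, 729 → 1000.
Combining the parts gives {silver, 1000}.

{silver, 1000}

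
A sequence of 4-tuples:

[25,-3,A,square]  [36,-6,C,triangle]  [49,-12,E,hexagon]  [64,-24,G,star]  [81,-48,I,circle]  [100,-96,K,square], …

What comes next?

For the first component, perfect squares: 5², 6², 7², …: 25, 36, 49, 64, 81, 100 → 121.
Second component: ×2 each step; -3, -6, -12, -24, -48, -96 → -192.
Letter goes A, C, E, G, I, K → M (letters move forward 2 places in the alphabet).
Shape: square, triangle, hexagon, star, circle, square → triangle (repeats square → triangle → hexagon → star → circle).
Combining the parts gives [121,-192,M,triangle].

[121,-192,M,triangle]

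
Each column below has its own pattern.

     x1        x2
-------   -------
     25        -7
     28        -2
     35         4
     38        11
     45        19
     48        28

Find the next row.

55  38

Column x1: 25, 28, 35, 38, 45, 48 → 55 (alternating steps +3, +7, +3, +7, …).
For the column x2, differences are 5, 6, 7, … (increasing by 1 each time): -7, -2, 4, 11, 19, 28 → 38.
Putting it together: 55  38.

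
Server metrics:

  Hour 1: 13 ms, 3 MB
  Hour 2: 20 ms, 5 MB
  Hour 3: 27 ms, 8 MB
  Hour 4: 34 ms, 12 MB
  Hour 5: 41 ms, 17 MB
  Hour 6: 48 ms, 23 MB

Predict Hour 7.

55 ms, 30 MB

For the ms, +7 each step: 13, 20, 27, 34, 41, 48 → 55.
MB goes 3, 5, 8, 12, 17, 23 → 30 (differences are 2, 3, 4, … (increasing by 1 each time)).
Putting it together: 55 ms, 30 MB.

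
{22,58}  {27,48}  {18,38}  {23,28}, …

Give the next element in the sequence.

{14,18}

First slot — alternating steps +5, −9, +5, −9, …: 22, 27, 18, 23 → 14.
Second slot: 58, 48, 38, 28 → 18 (−10 each step).
So the next element is {14,18}.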